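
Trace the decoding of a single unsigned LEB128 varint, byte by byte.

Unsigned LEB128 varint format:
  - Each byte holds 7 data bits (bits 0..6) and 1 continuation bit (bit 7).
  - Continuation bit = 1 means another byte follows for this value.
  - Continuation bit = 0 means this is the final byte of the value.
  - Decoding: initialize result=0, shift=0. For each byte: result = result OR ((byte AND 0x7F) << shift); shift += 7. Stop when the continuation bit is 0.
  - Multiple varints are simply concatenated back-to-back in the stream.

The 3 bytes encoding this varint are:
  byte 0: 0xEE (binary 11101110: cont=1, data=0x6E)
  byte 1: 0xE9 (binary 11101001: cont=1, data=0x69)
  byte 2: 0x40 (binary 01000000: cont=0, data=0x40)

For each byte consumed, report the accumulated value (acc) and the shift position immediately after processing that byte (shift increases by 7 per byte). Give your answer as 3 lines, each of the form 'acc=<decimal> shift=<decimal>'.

Answer: acc=110 shift=7
acc=13550 shift=14
acc=1062126 shift=21

Derivation:
byte 0=0xEE: payload=0x6E=110, contrib = 110<<0 = 110; acc -> 110, shift -> 7
byte 1=0xE9: payload=0x69=105, contrib = 105<<7 = 13440; acc -> 13550, shift -> 14
byte 2=0x40: payload=0x40=64, contrib = 64<<14 = 1048576; acc -> 1062126, shift -> 21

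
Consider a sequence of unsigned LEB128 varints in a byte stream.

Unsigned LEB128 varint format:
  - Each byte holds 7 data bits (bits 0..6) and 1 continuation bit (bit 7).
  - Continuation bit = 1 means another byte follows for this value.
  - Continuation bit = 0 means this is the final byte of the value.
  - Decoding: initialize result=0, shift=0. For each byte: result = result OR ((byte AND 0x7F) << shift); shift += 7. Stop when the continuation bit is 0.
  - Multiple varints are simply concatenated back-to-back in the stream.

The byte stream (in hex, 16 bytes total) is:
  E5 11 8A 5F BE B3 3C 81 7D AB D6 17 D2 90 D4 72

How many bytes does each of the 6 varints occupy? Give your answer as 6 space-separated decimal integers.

  byte[0]=0xE5 cont=1 payload=0x65=101: acc |= 101<<0 -> acc=101 shift=7
  byte[1]=0x11 cont=0 payload=0x11=17: acc |= 17<<7 -> acc=2277 shift=14 [end]
Varint 1: bytes[0:2] = E5 11 -> value 2277 (2 byte(s))
  byte[2]=0x8A cont=1 payload=0x0A=10: acc |= 10<<0 -> acc=10 shift=7
  byte[3]=0x5F cont=0 payload=0x5F=95: acc |= 95<<7 -> acc=12170 shift=14 [end]
Varint 2: bytes[2:4] = 8A 5F -> value 12170 (2 byte(s))
  byte[4]=0xBE cont=1 payload=0x3E=62: acc |= 62<<0 -> acc=62 shift=7
  byte[5]=0xB3 cont=1 payload=0x33=51: acc |= 51<<7 -> acc=6590 shift=14
  byte[6]=0x3C cont=0 payload=0x3C=60: acc |= 60<<14 -> acc=989630 shift=21 [end]
Varint 3: bytes[4:7] = BE B3 3C -> value 989630 (3 byte(s))
  byte[7]=0x81 cont=1 payload=0x01=1: acc |= 1<<0 -> acc=1 shift=7
  byte[8]=0x7D cont=0 payload=0x7D=125: acc |= 125<<7 -> acc=16001 shift=14 [end]
Varint 4: bytes[7:9] = 81 7D -> value 16001 (2 byte(s))
  byte[9]=0xAB cont=1 payload=0x2B=43: acc |= 43<<0 -> acc=43 shift=7
  byte[10]=0xD6 cont=1 payload=0x56=86: acc |= 86<<7 -> acc=11051 shift=14
  byte[11]=0x17 cont=0 payload=0x17=23: acc |= 23<<14 -> acc=387883 shift=21 [end]
Varint 5: bytes[9:12] = AB D6 17 -> value 387883 (3 byte(s))
  byte[12]=0xD2 cont=1 payload=0x52=82: acc |= 82<<0 -> acc=82 shift=7
  byte[13]=0x90 cont=1 payload=0x10=16: acc |= 16<<7 -> acc=2130 shift=14
  byte[14]=0xD4 cont=1 payload=0x54=84: acc |= 84<<14 -> acc=1378386 shift=21
  byte[15]=0x72 cont=0 payload=0x72=114: acc |= 114<<21 -> acc=240453714 shift=28 [end]
Varint 6: bytes[12:16] = D2 90 D4 72 -> value 240453714 (4 byte(s))

Answer: 2 2 3 2 3 4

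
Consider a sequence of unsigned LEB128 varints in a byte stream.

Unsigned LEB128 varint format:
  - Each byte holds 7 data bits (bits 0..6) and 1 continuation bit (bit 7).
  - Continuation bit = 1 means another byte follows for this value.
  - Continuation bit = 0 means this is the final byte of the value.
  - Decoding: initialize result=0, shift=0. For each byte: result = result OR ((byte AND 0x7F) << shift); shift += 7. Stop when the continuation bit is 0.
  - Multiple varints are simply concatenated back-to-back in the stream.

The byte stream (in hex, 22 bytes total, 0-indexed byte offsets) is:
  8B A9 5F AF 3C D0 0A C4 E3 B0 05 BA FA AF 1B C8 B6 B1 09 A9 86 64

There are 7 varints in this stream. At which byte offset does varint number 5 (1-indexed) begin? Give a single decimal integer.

Answer: 11

Derivation:
  byte[0]=0x8B cont=1 payload=0x0B=11: acc |= 11<<0 -> acc=11 shift=7
  byte[1]=0xA9 cont=1 payload=0x29=41: acc |= 41<<7 -> acc=5259 shift=14
  byte[2]=0x5F cont=0 payload=0x5F=95: acc |= 95<<14 -> acc=1561739 shift=21 [end]
Varint 1: bytes[0:3] = 8B A9 5F -> value 1561739 (3 byte(s))
  byte[3]=0xAF cont=1 payload=0x2F=47: acc |= 47<<0 -> acc=47 shift=7
  byte[4]=0x3C cont=0 payload=0x3C=60: acc |= 60<<7 -> acc=7727 shift=14 [end]
Varint 2: bytes[3:5] = AF 3C -> value 7727 (2 byte(s))
  byte[5]=0xD0 cont=1 payload=0x50=80: acc |= 80<<0 -> acc=80 shift=7
  byte[6]=0x0A cont=0 payload=0x0A=10: acc |= 10<<7 -> acc=1360 shift=14 [end]
Varint 3: bytes[5:7] = D0 0A -> value 1360 (2 byte(s))
  byte[7]=0xC4 cont=1 payload=0x44=68: acc |= 68<<0 -> acc=68 shift=7
  byte[8]=0xE3 cont=1 payload=0x63=99: acc |= 99<<7 -> acc=12740 shift=14
  byte[9]=0xB0 cont=1 payload=0x30=48: acc |= 48<<14 -> acc=799172 shift=21
  byte[10]=0x05 cont=0 payload=0x05=5: acc |= 5<<21 -> acc=11284932 shift=28 [end]
Varint 4: bytes[7:11] = C4 E3 B0 05 -> value 11284932 (4 byte(s))
  byte[11]=0xBA cont=1 payload=0x3A=58: acc |= 58<<0 -> acc=58 shift=7
  byte[12]=0xFA cont=1 payload=0x7A=122: acc |= 122<<7 -> acc=15674 shift=14
  byte[13]=0xAF cont=1 payload=0x2F=47: acc |= 47<<14 -> acc=785722 shift=21
  byte[14]=0x1B cont=0 payload=0x1B=27: acc |= 27<<21 -> acc=57408826 shift=28 [end]
Varint 5: bytes[11:15] = BA FA AF 1B -> value 57408826 (4 byte(s))
  byte[15]=0xC8 cont=1 payload=0x48=72: acc |= 72<<0 -> acc=72 shift=7
  byte[16]=0xB6 cont=1 payload=0x36=54: acc |= 54<<7 -> acc=6984 shift=14
  byte[17]=0xB1 cont=1 payload=0x31=49: acc |= 49<<14 -> acc=809800 shift=21
  byte[18]=0x09 cont=0 payload=0x09=9: acc |= 9<<21 -> acc=19684168 shift=28 [end]
Varint 6: bytes[15:19] = C8 B6 B1 09 -> value 19684168 (4 byte(s))
  byte[19]=0xA9 cont=1 payload=0x29=41: acc |= 41<<0 -> acc=41 shift=7
  byte[20]=0x86 cont=1 payload=0x06=6: acc |= 6<<7 -> acc=809 shift=14
  byte[21]=0x64 cont=0 payload=0x64=100: acc |= 100<<14 -> acc=1639209 shift=21 [end]
Varint 7: bytes[19:22] = A9 86 64 -> value 1639209 (3 byte(s))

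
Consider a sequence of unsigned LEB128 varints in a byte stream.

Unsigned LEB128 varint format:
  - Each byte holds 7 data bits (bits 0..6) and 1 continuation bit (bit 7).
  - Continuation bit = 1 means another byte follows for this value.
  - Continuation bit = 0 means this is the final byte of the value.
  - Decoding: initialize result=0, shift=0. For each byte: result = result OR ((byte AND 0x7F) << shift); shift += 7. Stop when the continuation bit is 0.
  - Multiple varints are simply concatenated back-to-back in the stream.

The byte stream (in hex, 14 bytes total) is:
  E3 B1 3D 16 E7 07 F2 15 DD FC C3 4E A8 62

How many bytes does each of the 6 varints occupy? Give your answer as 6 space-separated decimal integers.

  byte[0]=0xE3 cont=1 payload=0x63=99: acc |= 99<<0 -> acc=99 shift=7
  byte[1]=0xB1 cont=1 payload=0x31=49: acc |= 49<<7 -> acc=6371 shift=14
  byte[2]=0x3D cont=0 payload=0x3D=61: acc |= 61<<14 -> acc=1005795 shift=21 [end]
Varint 1: bytes[0:3] = E3 B1 3D -> value 1005795 (3 byte(s))
  byte[3]=0x16 cont=0 payload=0x16=22: acc |= 22<<0 -> acc=22 shift=7 [end]
Varint 2: bytes[3:4] = 16 -> value 22 (1 byte(s))
  byte[4]=0xE7 cont=1 payload=0x67=103: acc |= 103<<0 -> acc=103 shift=7
  byte[5]=0x07 cont=0 payload=0x07=7: acc |= 7<<7 -> acc=999 shift=14 [end]
Varint 3: bytes[4:6] = E7 07 -> value 999 (2 byte(s))
  byte[6]=0xF2 cont=1 payload=0x72=114: acc |= 114<<0 -> acc=114 shift=7
  byte[7]=0x15 cont=0 payload=0x15=21: acc |= 21<<7 -> acc=2802 shift=14 [end]
Varint 4: bytes[6:8] = F2 15 -> value 2802 (2 byte(s))
  byte[8]=0xDD cont=1 payload=0x5D=93: acc |= 93<<0 -> acc=93 shift=7
  byte[9]=0xFC cont=1 payload=0x7C=124: acc |= 124<<7 -> acc=15965 shift=14
  byte[10]=0xC3 cont=1 payload=0x43=67: acc |= 67<<14 -> acc=1113693 shift=21
  byte[11]=0x4E cont=0 payload=0x4E=78: acc |= 78<<21 -> acc=164691549 shift=28 [end]
Varint 5: bytes[8:12] = DD FC C3 4E -> value 164691549 (4 byte(s))
  byte[12]=0xA8 cont=1 payload=0x28=40: acc |= 40<<0 -> acc=40 shift=7
  byte[13]=0x62 cont=0 payload=0x62=98: acc |= 98<<7 -> acc=12584 shift=14 [end]
Varint 6: bytes[12:14] = A8 62 -> value 12584 (2 byte(s))

Answer: 3 1 2 2 4 2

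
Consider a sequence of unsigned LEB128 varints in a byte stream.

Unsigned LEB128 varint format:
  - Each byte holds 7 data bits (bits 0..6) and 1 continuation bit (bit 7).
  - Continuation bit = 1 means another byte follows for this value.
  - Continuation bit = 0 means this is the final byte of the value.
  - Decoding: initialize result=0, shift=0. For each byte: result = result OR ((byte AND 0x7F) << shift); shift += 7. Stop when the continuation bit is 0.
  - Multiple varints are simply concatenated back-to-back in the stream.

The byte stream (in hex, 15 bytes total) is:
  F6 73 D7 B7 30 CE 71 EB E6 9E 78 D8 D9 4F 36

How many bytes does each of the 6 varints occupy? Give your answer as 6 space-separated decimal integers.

  byte[0]=0xF6 cont=1 payload=0x76=118: acc |= 118<<0 -> acc=118 shift=7
  byte[1]=0x73 cont=0 payload=0x73=115: acc |= 115<<7 -> acc=14838 shift=14 [end]
Varint 1: bytes[0:2] = F6 73 -> value 14838 (2 byte(s))
  byte[2]=0xD7 cont=1 payload=0x57=87: acc |= 87<<0 -> acc=87 shift=7
  byte[3]=0xB7 cont=1 payload=0x37=55: acc |= 55<<7 -> acc=7127 shift=14
  byte[4]=0x30 cont=0 payload=0x30=48: acc |= 48<<14 -> acc=793559 shift=21 [end]
Varint 2: bytes[2:5] = D7 B7 30 -> value 793559 (3 byte(s))
  byte[5]=0xCE cont=1 payload=0x4E=78: acc |= 78<<0 -> acc=78 shift=7
  byte[6]=0x71 cont=0 payload=0x71=113: acc |= 113<<7 -> acc=14542 shift=14 [end]
Varint 3: bytes[5:7] = CE 71 -> value 14542 (2 byte(s))
  byte[7]=0xEB cont=1 payload=0x6B=107: acc |= 107<<0 -> acc=107 shift=7
  byte[8]=0xE6 cont=1 payload=0x66=102: acc |= 102<<7 -> acc=13163 shift=14
  byte[9]=0x9E cont=1 payload=0x1E=30: acc |= 30<<14 -> acc=504683 shift=21
  byte[10]=0x78 cont=0 payload=0x78=120: acc |= 120<<21 -> acc=252162923 shift=28 [end]
Varint 4: bytes[7:11] = EB E6 9E 78 -> value 252162923 (4 byte(s))
  byte[11]=0xD8 cont=1 payload=0x58=88: acc |= 88<<0 -> acc=88 shift=7
  byte[12]=0xD9 cont=1 payload=0x59=89: acc |= 89<<7 -> acc=11480 shift=14
  byte[13]=0x4F cont=0 payload=0x4F=79: acc |= 79<<14 -> acc=1305816 shift=21 [end]
Varint 5: bytes[11:14] = D8 D9 4F -> value 1305816 (3 byte(s))
  byte[14]=0x36 cont=0 payload=0x36=54: acc |= 54<<0 -> acc=54 shift=7 [end]
Varint 6: bytes[14:15] = 36 -> value 54 (1 byte(s))

Answer: 2 3 2 4 3 1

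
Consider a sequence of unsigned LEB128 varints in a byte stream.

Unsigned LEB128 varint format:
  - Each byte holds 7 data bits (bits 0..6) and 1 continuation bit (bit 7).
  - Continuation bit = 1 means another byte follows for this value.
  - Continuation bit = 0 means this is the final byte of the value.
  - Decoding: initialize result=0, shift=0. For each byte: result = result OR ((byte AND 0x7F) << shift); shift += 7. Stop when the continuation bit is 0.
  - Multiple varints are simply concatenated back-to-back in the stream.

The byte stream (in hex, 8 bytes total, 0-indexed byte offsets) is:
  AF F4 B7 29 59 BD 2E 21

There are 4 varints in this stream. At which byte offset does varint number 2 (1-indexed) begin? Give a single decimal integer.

Answer: 4

Derivation:
  byte[0]=0xAF cont=1 payload=0x2F=47: acc |= 47<<0 -> acc=47 shift=7
  byte[1]=0xF4 cont=1 payload=0x74=116: acc |= 116<<7 -> acc=14895 shift=14
  byte[2]=0xB7 cont=1 payload=0x37=55: acc |= 55<<14 -> acc=916015 shift=21
  byte[3]=0x29 cont=0 payload=0x29=41: acc |= 41<<21 -> acc=86899247 shift=28 [end]
Varint 1: bytes[0:4] = AF F4 B7 29 -> value 86899247 (4 byte(s))
  byte[4]=0x59 cont=0 payload=0x59=89: acc |= 89<<0 -> acc=89 shift=7 [end]
Varint 2: bytes[4:5] = 59 -> value 89 (1 byte(s))
  byte[5]=0xBD cont=1 payload=0x3D=61: acc |= 61<<0 -> acc=61 shift=7
  byte[6]=0x2E cont=0 payload=0x2E=46: acc |= 46<<7 -> acc=5949 shift=14 [end]
Varint 3: bytes[5:7] = BD 2E -> value 5949 (2 byte(s))
  byte[7]=0x21 cont=0 payload=0x21=33: acc |= 33<<0 -> acc=33 shift=7 [end]
Varint 4: bytes[7:8] = 21 -> value 33 (1 byte(s))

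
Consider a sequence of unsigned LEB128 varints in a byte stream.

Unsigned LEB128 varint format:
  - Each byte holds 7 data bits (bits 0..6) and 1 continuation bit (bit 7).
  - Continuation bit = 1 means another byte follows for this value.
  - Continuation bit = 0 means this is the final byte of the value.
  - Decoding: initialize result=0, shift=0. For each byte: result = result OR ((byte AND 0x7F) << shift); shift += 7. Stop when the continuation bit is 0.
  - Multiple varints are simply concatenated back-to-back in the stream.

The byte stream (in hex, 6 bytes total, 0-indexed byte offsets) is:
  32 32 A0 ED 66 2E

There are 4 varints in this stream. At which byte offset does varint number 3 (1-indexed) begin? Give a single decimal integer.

  byte[0]=0x32 cont=0 payload=0x32=50: acc |= 50<<0 -> acc=50 shift=7 [end]
Varint 1: bytes[0:1] = 32 -> value 50 (1 byte(s))
  byte[1]=0x32 cont=0 payload=0x32=50: acc |= 50<<0 -> acc=50 shift=7 [end]
Varint 2: bytes[1:2] = 32 -> value 50 (1 byte(s))
  byte[2]=0xA0 cont=1 payload=0x20=32: acc |= 32<<0 -> acc=32 shift=7
  byte[3]=0xED cont=1 payload=0x6D=109: acc |= 109<<7 -> acc=13984 shift=14
  byte[4]=0x66 cont=0 payload=0x66=102: acc |= 102<<14 -> acc=1685152 shift=21 [end]
Varint 3: bytes[2:5] = A0 ED 66 -> value 1685152 (3 byte(s))
  byte[5]=0x2E cont=0 payload=0x2E=46: acc |= 46<<0 -> acc=46 shift=7 [end]
Varint 4: bytes[5:6] = 2E -> value 46 (1 byte(s))

Answer: 2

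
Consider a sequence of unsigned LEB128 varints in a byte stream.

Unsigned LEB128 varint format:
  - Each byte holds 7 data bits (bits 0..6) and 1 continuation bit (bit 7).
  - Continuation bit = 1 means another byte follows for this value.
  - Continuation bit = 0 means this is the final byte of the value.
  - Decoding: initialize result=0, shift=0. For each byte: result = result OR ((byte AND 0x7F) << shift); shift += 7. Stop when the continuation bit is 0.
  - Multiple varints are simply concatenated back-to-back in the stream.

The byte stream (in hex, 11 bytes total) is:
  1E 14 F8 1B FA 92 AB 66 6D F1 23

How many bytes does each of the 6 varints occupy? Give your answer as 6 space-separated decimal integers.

Answer: 1 1 2 4 1 2

Derivation:
  byte[0]=0x1E cont=0 payload=0x1E=30: acc |= 30<<0 -> acc=30 shift=7 [end]
Varint 1: bytes[0:1] = 1E -> value 30 (1 byte(s))
  byte[1]=0x14 cont=0 payload=0x14=20: acc |= 20<<0 -> acc=20 shift=7 [end]
Varint 2: bytes[1:2] = 14 -> value 20 (1 byte(s))
  byte[2]=0xF8 cont=1 payload=0x78=120: acc |= 120<<0 -> acc=120 shift=7
  byte[3]=0x1B cont=0 payload=0x1B=27: acc |= 27<<7 -> acc=3576 shift=14 [end]
Varint 3: bytes[2:4] = F8 1B -> value 3576 (2 byte(s))
  byte[4]=0xFA cont=1 payload=0x7A=122: acc |= 122<<0 -> acc=122 shift=7
  byte[5]=0x92 cont=1 payload=0x12=18: acc |= 18<<7 -> acc=2426 shift=14
  byte[6]=0xAB cont=1 payload=0x2B=43: acc |= 43<<14 -> acc=706938 shift=21
  byte[7]=0x66 cont=0 payload=0x66=102: acc |= 102<<21 -> acc=214616442 shift=28 [end]
Varint 4: bytes[4:8] = FA 92 AB 66 -> value 214616442 (4 byte(s))
  byte[8]=0x6D cont=0 payload=0x6D=109: acc |= 109<<0 -> acc=109 shift=7 [end]
Varint 5: bytes[8:9] = 6D -> value 109 (1 byte(s))
  byte[9]=0xF1 cont=1 payload=0x71=113: acc |= 113<<0 -> acc=113 shift=7
  byte[10]=0x23 cont=0 payload=0x23=35: acc |= 35<<7 -> acc=4593 shift=14 [end]
Varint 6: bytes[9:11] = F1 23 -> value 4593 (2 byte(s))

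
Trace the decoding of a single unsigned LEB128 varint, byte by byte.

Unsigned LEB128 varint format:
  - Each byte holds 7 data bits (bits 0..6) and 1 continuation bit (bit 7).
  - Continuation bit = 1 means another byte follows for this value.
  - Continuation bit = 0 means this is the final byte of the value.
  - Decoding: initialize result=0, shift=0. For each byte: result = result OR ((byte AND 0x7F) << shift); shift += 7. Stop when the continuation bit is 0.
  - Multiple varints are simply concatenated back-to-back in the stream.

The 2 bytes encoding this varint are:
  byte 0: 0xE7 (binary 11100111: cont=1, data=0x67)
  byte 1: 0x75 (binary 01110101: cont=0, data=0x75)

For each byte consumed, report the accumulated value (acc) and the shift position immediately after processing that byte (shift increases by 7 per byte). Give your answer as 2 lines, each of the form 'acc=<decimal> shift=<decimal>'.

byte 0=0xE7: payload=0x67=103, contrib = 103<<0 = 103; acc -> 103, shift -> 7
byte 1=0x75: payload=0x75=117, contrib = 117<<7 = 14976; acc -> 15079, shift -> 14

Answer: acc=103 shift=7
acc=15079 shift=14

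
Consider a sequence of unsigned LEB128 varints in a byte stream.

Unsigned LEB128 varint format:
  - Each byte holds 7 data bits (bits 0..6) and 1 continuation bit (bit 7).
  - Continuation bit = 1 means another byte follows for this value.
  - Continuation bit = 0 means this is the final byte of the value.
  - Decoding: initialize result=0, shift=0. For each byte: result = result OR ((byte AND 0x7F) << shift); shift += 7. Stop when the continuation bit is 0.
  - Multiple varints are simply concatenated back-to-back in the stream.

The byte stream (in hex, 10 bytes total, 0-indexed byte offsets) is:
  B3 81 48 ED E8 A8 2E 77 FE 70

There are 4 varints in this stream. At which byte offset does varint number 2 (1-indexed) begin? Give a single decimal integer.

  byte[0]=0xB3 cont=1 payload=0x33=51: acc |= 51<<0 -> acc=51 shift=7
  byte[1]=0x81 cont=1 payload=0x01=1: acc |= 1<<7 -> acc=179 shift=14
  byte[2]=0x48 cont=0 payload=0x48=72: acc |= 72<<14 -> acc=1179827 shift=21 [end]
Varint 1: bytes[0:3] = B3 81 48 -> value 1179827 (3 byte(s))
  byte[3]=0xED cont=1 payload=0x6D=109: acc |= 109<<0 -> acc=109 shift=7
  byte[4]=0xE8 cont=1 payload=0x68=104: acc |= 104<<7 -> acc=13421 shift=14
  byte[5]=0xA8 cont=1 payload=0x28=40: acc |= 40<<14 -> acc=668781 shift=21
  byte[6]=0x2E cont=0 payload=0x2E=46: acc |= 46<<21 -> acc=97137773 shift=28 [end]
Varint 2: bytes[3:7] = ED E8 A8 2E -> value 97137773 (4 byte(s))
  byte[7]=0x77 cont=0 payload=0x77=119: acc |= 119<<0 -> acc=119 shift=7 [end]
Varint 3: bytes[7:8] = 77 -> value 119 (1 byte(s))
  byte[8]=0xFE cont=1 payload=0x7E=126: acc |= 126<<0 -> acc=126 shift=7
  byte[9]=0x70 cont=0 payload=0x70=112: acc |= 112<<7 -> acc=14462 shift=14 [end]
Varint 4: bytes[8:10] = FE 70 -> value 14462 (2 byte(s))

Answer: 3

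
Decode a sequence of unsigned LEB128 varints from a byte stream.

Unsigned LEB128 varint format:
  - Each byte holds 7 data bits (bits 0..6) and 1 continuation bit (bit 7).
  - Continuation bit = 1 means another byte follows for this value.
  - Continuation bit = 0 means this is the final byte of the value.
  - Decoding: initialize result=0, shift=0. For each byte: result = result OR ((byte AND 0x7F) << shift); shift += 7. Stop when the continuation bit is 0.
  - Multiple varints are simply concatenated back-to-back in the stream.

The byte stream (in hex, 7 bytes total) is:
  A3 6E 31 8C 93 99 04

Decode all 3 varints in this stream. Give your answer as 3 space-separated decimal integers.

  byte[0]=0xA3 cont=1 payload=0x23=35: acc |= 35<<0 -> acc=35 shift=7
  byte[1]=0x6E cont=0 payload=0x6E=110: acc |= 110<<7 -> acc=14115 shift=14 [end]
Varint 1: bytes[0:2] = A3 6E -> value 14115 (2 byte(s))
  byte[2]=0x31 cont=0 payload=0x31=49: acc |= 49<<0 -> acc=49 shift=7 [end]
Varint 2: bytes[2:3] = 31 -> value 49 (1 byte(s))
  byte[3]=0x8C cont=1 payload=0x0C=12: acc |= 12<<0 -> acc=12 shift=7
  byte[4]=0x93 cont=1 payload=0x13=19: acc |= 19<<7 -> acc=2444 shift=14
  byte[5]=0x99 cont=1 payload=0x19=25: acc |= 25<<14 -> acc=412044 shift=21
  byte[6]=0x04 cont=0 payload=0x04=4: acc |= 4<<21 -> acc=8800652 shift=28 [end]
Varint 3: bytes[3:7] = 8C 93 99 04 -> value 8800652 (4 byte(s))

Answer: 14115 49 8800652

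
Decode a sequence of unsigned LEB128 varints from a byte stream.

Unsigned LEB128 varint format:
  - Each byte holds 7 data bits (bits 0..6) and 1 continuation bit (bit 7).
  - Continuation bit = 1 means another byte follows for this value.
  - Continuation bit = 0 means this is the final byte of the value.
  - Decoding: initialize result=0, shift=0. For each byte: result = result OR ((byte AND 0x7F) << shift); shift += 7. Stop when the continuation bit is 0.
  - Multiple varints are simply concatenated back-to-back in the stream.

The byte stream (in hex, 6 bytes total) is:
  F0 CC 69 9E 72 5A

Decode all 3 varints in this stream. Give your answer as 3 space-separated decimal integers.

Answer: 1730160 14622 90

Derivation:
  byte[0]=0xF0 cont=1 payload=0x70=112: acc |= 112<<0 -> acc=112 shift=7
  byte[1]=0xCC cont=1 payload=0x4C=76: acc |= 76<<7 -> acc=9840 shift=14
  byte[2]=0x69 cont=0 payload=0x69=105: acc |= 105<<14 -> acc=1730160 shift=21 [end]
Varint 1: bytes[0:3] = F0 CC 69 -> value 1730160 (3 byte(s))
  byte[3]=0x9E cont=1 payload=0x1E=30: acc |= 30<<0 -> acc=30 shift=7
  byte[4]=0x72 cont=0 payload=0x72=114: acc |= 114<<7 -> acc=14622 shift=14 [end]
Varint 2: bytes[3:5] = 9E 72 -> value 14622 (2 byte(s))
  byte[5]=0x5A cont=0 payload=0x5A=90: acc |= 90<<0 -> acc=90 shift=7 [end]
Varint 3: bytes[5:6] = 5A -> value 90 (1 byte(s))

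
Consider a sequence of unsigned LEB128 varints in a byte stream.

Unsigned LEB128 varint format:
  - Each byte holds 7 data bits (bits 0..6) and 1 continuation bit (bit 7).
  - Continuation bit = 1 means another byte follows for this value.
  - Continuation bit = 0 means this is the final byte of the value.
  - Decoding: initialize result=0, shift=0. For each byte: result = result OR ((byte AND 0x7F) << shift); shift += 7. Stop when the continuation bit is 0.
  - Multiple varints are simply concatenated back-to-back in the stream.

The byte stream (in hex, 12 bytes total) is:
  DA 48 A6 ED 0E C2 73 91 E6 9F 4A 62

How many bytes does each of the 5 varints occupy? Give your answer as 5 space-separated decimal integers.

  byte[0]=0xDA cont=1 payload=0x5A=90: acc |= 90<<0 -> acc=90 shift=7
  byte[1]=0x48 cont=0 payload=0x48=72: acc |= 72<<7 -> acc=9306 shift=14 [end]
Varint 1: bytes[0:2] = DA 48 -> value 9306 (2 byte(s))
  byte[2]=0xA6 cont=1 payload=0x26=38: acc |= 38<<0 -> acc=38 shift=7
  byte[3]=0xED cont=1 payload=0x6D=109: acc |= 109<<7 -> acc=13990 shift=14
  byte[4]=0x0E cont=0 payload=0x0E=14: acc |= 14<<14 -> acc=243366 shift=21 [end]
Varint 2: bytes[2:5] = A6 ED 0E -> value 243366 (3 byte(s))
  byte[5]=0xC2 cont=1 payload=0x42=66: acc |= 66<<0 -> acc=66 shift=7
  byte[6]=0x73 cont=0 payload=0x73=115: acc |= 115<<7 -> acc=14786 shift=14 [end]
Varint 3: bytes[5:7] = C2 73 -> value 14786 (2 byte(s))
  byte[7]=0x91 cont=1 payload=0x11=17: acc |= 17<<0 -> acc=17 shift=7
  byte[8]=0xE6 cont=1 payload=0x66=102: acc |= 102<<7 -> acc=13073 shift=14
  byte[9]=0x9F cont=1 payload=0x1F=31: acc |= 31<<14 -> acc=520977 shift=21
  byte[10]=0x4A cont=0 payload=0x4A=74: acc |= 74<<21 -> acc=155710225 shift=28 [end]
Varint 4: bytes[7:11] = 91 E6 9F 4A -> value 155710225 (4 byte(s))
  byte[11]=0x62 cont=0 payload=0x62=98: acc |= 98<<0 -> acc=98 shift=7 [end]
Varint 5: bytes[11:12] = 62 -> value 98 (1 byte(s))

Answer: 2 3 2 4 1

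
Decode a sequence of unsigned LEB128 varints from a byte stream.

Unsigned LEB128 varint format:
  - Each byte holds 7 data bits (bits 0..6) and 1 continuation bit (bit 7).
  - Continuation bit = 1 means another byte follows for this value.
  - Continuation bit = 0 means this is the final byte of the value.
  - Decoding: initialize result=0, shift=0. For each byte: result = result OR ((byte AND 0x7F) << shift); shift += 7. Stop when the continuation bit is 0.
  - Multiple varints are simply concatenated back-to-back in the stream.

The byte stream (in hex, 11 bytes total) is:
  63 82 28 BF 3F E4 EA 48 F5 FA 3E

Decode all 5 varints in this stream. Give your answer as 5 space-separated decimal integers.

Answer: 99 5122 8127 1193316 1031541

Derivation:
  byte[0]=0x63 cont=0 payload=0x63=99: acc |= 99<<0 -> acc=99 shift=7 [end]
Varint 1: bytes[0:1] = 63 -> value 99 (1 byte(s))
  byte[1]=0x82 cont=1 payload=0x02=2: acc |= 2<<0 -> acc=2 shift=7
  byte[2]=0x28 cont=0 payload=0x28=40: acc |= 40<<7 -> acc=5122 shift=14 [end]
Varint 2: bytes[1:3] = 82 28 -> value 5122 (2 byte(s))
  byte[3]=0xBF cont=1 payload=0x3F=63: acc |= 63<<0 -> acc=63 shift=7
  byte[4]=0x3F cont=0 payload=0x3F=63: acc |= 63<<7 -> acc=8127 shift=14 [end]
Varint 3: bytes[3:5] = BF 3F -> value 8127 (2 byte(s))
  byte[5]=0xE4 cont=1 payload=0x64=100: acc |= 100<<0 -> acc=100 shift=7
  byte[6]=0xEA cont=1 payload=0x6A=106: acc |= 106<<7 -> acc=13668 shift=14
  byte[7]=0x48 cont=0 payload=0x48=72: acc |= 72<<14 -> acc=1193316 shift=21 [end]
Varint 4: bytes[5:8] = E4 EA 48 -> value 1193316 (3 byte(s))
  byte[8]=0xF5 cont=1 payload=0x75=117: acc |= 117<<0 -> acc=117 shift=7
  byte[9]=0xFA cont=1 payload=0x7A=122: acc |= 122<<7 -> acc=15733 shift=14
  byte[10]=0x3E cont=0 payload=0x3E=62: acc |= 62<<14 -> acc=1031541 shift=21 [end]
Varint 5: bytes[8:11] = F5 FA 3E -> value 1031541 (3 byte(s))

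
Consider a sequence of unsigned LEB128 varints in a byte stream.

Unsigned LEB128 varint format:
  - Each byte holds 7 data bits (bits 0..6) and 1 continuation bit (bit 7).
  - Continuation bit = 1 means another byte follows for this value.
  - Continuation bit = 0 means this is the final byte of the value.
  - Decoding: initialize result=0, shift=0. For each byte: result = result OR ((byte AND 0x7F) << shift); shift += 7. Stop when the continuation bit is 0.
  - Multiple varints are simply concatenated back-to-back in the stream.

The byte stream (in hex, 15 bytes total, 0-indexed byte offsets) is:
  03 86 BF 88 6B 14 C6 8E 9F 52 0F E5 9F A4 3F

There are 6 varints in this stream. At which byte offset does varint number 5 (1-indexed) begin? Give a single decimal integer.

  byte[0]=0x03 cont=0 payload=0x03=3: acc |= 3<<0 -> acc=3 shift=7 [end]
Varint 1: bytes[0:1] = 03 -> value 3 (1 byte(s))
  byte[1]=0x86 cont=1 payload=0x06=6: acc |= 6<<0 -> acc=6 shift=7
  byte[2]=0xBF cont=1 payload=0x3F=63: acc |= 63<<7 -> acc=8070 shift=14
  byte[3]=0x88 cont=1 payload=0x08=8: acc |= 8<<14 -> acc=139142 shift=21
  byte[4]=0x6B cont=0 payload=0x6B=107: acc |= 107<<21 -> acc=224534406 shift=28 [end]
Varint 2: bytes[1:5] = 86 BF 88 6B -> value 224534406 (4 byte(s))
  byte[5]=0x14 cont=0 payload=0x14=20: acc |= 20<<0 -> acc=20 shift=7 [end]
Varint 3: bytes[5:6] = 14 -> value 20 (1 byte(s))
  byte[6]=0xC6 cont=1 payload=0x46=70: acc |= 70<<0 -> acc=70 shift=7
  byte[7]=0x8E cont=1 payload=0x0E=14: acc |= 14<<7 -> acc=1862 shift=14
  byte[8]=0x9F cont=1 payload=0x1F=31: acc |= 31<<14 -> acc=509766 shift=21
  byte[9]=0x52 cont=0 payload=0x52=82: acc |= 82<<21 -> acc=172476230 shift=28 [end]
Varint 4: bytes[6:10] = C6 8E 9F 52 -> value 172476230 (4 byte(s))
  byte[10]=0x0F cont=0 payload=0x0F=15: acc |= 15<<0 -> acc=15 shift=7 [end]
Varint 5: bytes[10:11] = 0F -> value 15 (1 byte(s))
  byte[11]=0xE5 cont=1 payload=0x65=101: acc |= 101<<0 -> acc=101 shift=7
  byte[12]=0x9F cont=1 payload=0x1F=31: acc |= 31<<7 -> acc=4069 shift=14
  byte[13]=0xA4 cont=1 payload=0x24=36: acc |= 36<<14 -> acc=593893 shift=21
  byte[14]=0x3F cont=0 payload=0x3F=63: acc |= 63<<21 -> acc=132714469 shift=28 [end]
Varint 6: bytes[11:15] = E5 9F A4 3F -> value 132714469 (4 byte(s))

Answer: 10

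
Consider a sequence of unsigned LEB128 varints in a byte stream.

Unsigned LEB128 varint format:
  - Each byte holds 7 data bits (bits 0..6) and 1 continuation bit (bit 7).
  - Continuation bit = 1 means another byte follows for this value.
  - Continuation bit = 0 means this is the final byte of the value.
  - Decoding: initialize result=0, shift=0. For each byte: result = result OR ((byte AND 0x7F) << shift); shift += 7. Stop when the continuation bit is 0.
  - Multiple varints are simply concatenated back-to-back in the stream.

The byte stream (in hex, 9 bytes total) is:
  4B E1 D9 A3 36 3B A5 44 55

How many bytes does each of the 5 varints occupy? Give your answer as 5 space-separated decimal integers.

  byte[0]=0x4B cont=0 payload=0x4B=75: acc |= 75<<0 -> acc=75 shift=7 [end]
Varint 1: bytes[0:1] = 4B -> value 75 (1 byte(s))
  byte[1]=0xE1 cont=1 payload=0x61=97: acc |= 97<<0 -> acc=97 shift=7
  byte[2]=0xD9 cont=1 payload=0x59=89: acc |= 89<<7 -> acc=11489 shift=14
  byte[3]=0xA3 cont=1 payload=0x23=35: acc |= 35<<14 -> acc=584929 shift=21
  byte[4]=0x36 cont=0 payload=0x36=54: acc |= 54<<21 -> acc=113831137 shift=28 [end]
Varint 2: bytes[1:5] = E1 D9 A3 36 -> value 113831137 (4 byte(s))
  byte[5]=0x3B cont=0 payload=0x3B=59: acc |= 59<<0 -> acc=59 shift=7 [end]
Varint 3: bytes[5:6] = 3B -> value 59 (1 byte(s))
  byte[6]=0xA5 cont=1 payload=0x25=37: acc |= 37<<0 -> acc=37 shift=7
  byte[7]=0x44 cont=0 payload=0x44=68: acc |= 68<<7 -> acc=8741 shift=14 [end]
Varint 4: bytes[6:8] = A5 44 -> value 8741 (2 byte(s))
  byte[8]=0x55 cont=0 payload=0x55=85: acc |= 85<<0 -> acc=85 shift=7 [end]
Varint 5: bytes[8:9] = 55 -> value 85 (1 byte(s))

Answer: 1 4 1 2 1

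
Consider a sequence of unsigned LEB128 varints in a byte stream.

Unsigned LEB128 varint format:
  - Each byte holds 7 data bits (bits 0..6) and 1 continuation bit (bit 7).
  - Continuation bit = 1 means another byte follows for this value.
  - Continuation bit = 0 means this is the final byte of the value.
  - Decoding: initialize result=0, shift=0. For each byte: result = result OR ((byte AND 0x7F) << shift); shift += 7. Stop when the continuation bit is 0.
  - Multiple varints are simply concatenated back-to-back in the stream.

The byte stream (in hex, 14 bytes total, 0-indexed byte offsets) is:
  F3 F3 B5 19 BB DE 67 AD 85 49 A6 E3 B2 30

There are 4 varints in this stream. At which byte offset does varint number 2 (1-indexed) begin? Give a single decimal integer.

  byte[0]=0xF3 cont=1 payload=0x73=115: acc |= 115<<0 -> acc=115 shift=7
  byte[1]=0xF3 cont=1 payload=0x73=115: acc |= 115<<7 -> acc=14835 shift=14
  byte[2]=0xB5 cont=1 payload=0x35=53: acc |= 53<<14 -> acc=883187 shift=21
  byte[3]=0x19 cont=0 payload=0x19=25: acc |= 25<<21 -> acc=53311987 shift=28 [end]
Varint 1: bytes[0:4] = F3 F3 B5 19 -> value 53311987 (4 byte(s))
  byte[4]=0xBB cont=1 payload=0x3B=59: acc |= 59<<0 -> acc=59 shift=7
  byte[5]=0xDE cont=1 payload=0x5E=94: acc |= 94<<7 -> acc=12091 shift=14
  byte[6]=0x67 cont=0 payload=0x67=103: acc |= 103<<14 -> acc=1699643 shift=21 [end]
Varint 2: bytes[4:7] = BB DE 67 -> value 1699643 (3 byte(s))
  byte[7]=0xAD cont=1 payload=0x2D=45: acc |= 45<<0 -> acc=45 shift=7
  byte[8]=0x85 cont=1 payload=0x05=5: acc |= 5<<7 -> acc=685 shift=14
  byte[9]=0x49 cont=0 payload=0x49=73: acc |= 73<<14 -> acc=1196717 shift=21 [end]
Varint 3: bytes[7:10] = AD 85 49 -> value 1196717 (3 byte(s))
  byte[10]=0xA6 cont=1 payload=0x26=38: acc |= 38<<0 -> acc=38 shift=7
  byte[11]=0xE3 cont=1 payload=0x63=99: acc |= 99<<7 -> acc=12710 shift=14
  byte[12]=0xB2 cont=1 payload=0x32=50: acc |= 50<<14 -> acc=831910 shift=21
  byte[13]=0x30 cont=0 payload=0x30=48: acc |= 48<<21 -> acc=101495206 shift=28 [end]
Varint 4: bytes[10:14] = A6 E3 B2 30 -> value 101495206 (4 byte(s))

Answer: 4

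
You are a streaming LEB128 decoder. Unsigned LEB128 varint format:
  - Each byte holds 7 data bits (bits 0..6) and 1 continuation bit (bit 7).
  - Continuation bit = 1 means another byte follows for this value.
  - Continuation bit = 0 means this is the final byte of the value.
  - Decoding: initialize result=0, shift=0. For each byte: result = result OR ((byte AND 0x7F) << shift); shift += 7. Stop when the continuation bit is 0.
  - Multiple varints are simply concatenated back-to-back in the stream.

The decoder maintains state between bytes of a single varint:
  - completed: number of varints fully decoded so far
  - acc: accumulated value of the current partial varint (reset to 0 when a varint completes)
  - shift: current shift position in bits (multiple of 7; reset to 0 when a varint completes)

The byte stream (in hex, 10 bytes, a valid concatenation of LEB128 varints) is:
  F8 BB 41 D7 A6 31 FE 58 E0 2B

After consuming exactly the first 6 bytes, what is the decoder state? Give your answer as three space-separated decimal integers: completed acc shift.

Answer: 2 0 0

Derivation:
byte[0]=0xF8 cont=1 payload=0x78: acc |= 120<<0 -> completed=0 acc=120 shift=7
byte[1]=0xBB cont=1 payload=0x3B: acc |= 59<<7 -> completed=0 acc=7672 shift=14
byte[2]=0x41 cont=0 payload=0x41: varint #1 complete (value=1072632); reset -> completed=1 acc=0 shift=0
byte[3]=0xD7 cont=1 payload=0x57: acc |= 87<<0 -> completed=1 acc=87 shift=7
byte[4]=0xA6 cont=1 payload=0x26: acc |= 38<<7 -> completed=1 acc=4951 shift=14
byte[5]=0x31 cont=0 payload=0x31: varint #2 complete (value=807767); reset -> completed=2 acc=0 shift=0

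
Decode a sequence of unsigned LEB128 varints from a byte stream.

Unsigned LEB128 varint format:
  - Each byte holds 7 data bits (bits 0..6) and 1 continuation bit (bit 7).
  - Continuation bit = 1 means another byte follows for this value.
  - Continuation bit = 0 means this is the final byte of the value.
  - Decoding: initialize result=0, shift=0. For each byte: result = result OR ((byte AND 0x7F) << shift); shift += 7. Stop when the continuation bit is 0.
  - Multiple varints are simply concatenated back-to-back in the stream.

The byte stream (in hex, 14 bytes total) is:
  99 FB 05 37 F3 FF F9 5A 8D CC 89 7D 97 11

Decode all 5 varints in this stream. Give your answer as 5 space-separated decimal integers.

Answer: 97689 55 190742515 262301197 2199

Derivation:
  byte[0]=0x99 cont=1 payload=0x19=25: acc |= 25<<0 -> acc=25 shift=7
  byte[1]=0xFB cont=1 payload=0x7B=123: acc |= 123<<7 -> acc=15769 shift=14
  byte[2]=0x05 cont=0 payload=0x05=5: acc |= 5<<14 -> acc=97689 shift=21 [end]
Varint 1: bytes[0:3] = 99 FB 05 -> value 97689 (3 byte(s))
  byte[3]=0x37 cont=0 payload=0x37=55: acc |= 55<<0 -> acc=55 shift=7 [end]
Varint 2: bytes[3:4] = 37 -> value 55 (1 byte(s))
  byte[4]=0xF3 cont=1 payload=0x73=115: acc |= 115<<0 -> acc=115 shift=7
  byte[5]=0xFF cont=1 payload=0x7F=127: acc |= 127<<7 -> acc=16371 shift=14
  byte[6]=0xF9 cont=1 payload=0x79=121: acc |= 121<<14 -> acc=1998835 shift=21
  byte[7]=0x5A cont=0 payload=0x5A=90: acc |= 90<<21 -> acc=190742515 shift=28 [end]
Varint 3: bytes[4:8] = F3 FF F9 5A -> value 190742515 (4 byte(s))
  byte[8]=0x8D cont=1 payload=0x0D=13: acc |= 13<<0 -> acc=13 shift=7
  byte[9]=0xCC cont=1 payload=0x4C=76: acc |= 76<<7 -> acc=9741 shift=14
  byte[10]=0x89 cont=1 payload=0x09=9: acc |= 9<<14 -> acc=157197 shift=21
  byte[11]=0x7D cont=0 payload=0x7D=125: acc |= 125<<21 -> acc=262301197 shift=28 [end]
Varint 4: bytes[8:12] = 8D CC 89 7D -> value 262301197 (4 byte(s))
  byte[12]=0x97 cont=1 payload=0x17=23: acc |= 23<<0 -> acc=23 shift=7
  byte[13]=0x11 cont=0 payload=0x11=17: acc |= 17<<7 -> acc=2199 shift=14 [end]
Varint 5: bytes[12:14] = 97 11 -> value 2199 (2 byte(s))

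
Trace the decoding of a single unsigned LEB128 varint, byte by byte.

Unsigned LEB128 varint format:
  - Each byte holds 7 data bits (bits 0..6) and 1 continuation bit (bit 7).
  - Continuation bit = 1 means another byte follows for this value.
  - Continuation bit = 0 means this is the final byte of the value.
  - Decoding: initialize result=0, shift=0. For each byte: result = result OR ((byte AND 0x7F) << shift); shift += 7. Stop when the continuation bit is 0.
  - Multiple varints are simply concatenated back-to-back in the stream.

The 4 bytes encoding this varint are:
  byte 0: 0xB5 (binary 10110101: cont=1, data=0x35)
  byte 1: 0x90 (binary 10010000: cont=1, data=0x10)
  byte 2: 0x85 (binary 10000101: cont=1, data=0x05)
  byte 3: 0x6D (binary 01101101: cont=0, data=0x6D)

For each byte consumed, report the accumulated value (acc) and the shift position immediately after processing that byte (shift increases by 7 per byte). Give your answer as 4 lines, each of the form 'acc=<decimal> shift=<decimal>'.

Answer: acc=53 shift=7
acc=2101 shift=14
acc=84021 shift=21
acc=228673589 shift=28

Derivation:
byte 0=0xB5: payload=0x35=53, contrib = 53<<0 = 53; acc -> 53, shift -> 7
byte 1=0x90: payload=0x10=16, contrib = 16<<7 = 2048; acc -> 2101, shift -> 14
byte 2=0x85: payload=0x05=5, contrib = 5<<14 = 81920; acc -> 84021, shift -> 21
byte 3=0x6D: payload=0x6D=109, contrib = 109<<21 = 228589568; acc -> 228673589, shift -> 28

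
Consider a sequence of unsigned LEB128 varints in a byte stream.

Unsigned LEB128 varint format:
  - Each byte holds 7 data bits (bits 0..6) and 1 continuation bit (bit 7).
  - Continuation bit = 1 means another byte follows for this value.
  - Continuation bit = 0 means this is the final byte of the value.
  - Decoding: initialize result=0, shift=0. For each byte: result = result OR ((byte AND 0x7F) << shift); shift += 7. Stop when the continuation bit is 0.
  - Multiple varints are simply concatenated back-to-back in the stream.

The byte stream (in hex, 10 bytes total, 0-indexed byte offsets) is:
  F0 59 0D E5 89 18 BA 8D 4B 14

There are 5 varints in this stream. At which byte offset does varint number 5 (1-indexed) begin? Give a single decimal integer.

  byte[0]=0xF0 cont=1 payload=0x70=112: acc |= 112<<0 -> acc=112 shift=7
  byte[1]=0x59 cont=0 payload=0x59=89: acc |= 89<<7 -> acc=11504 shift=14 [end]
Varint 1: bytes[0:2] = F0 59 -> value 11504 (2 byte(s))
  byte[2]=0x0D cont=0 payload=0x0D=13: acc |= 13<<0 -> acc=13 shift=7 [end]
Varint 2: bytes[2:3] = 0D -> value 13 (1 byte(s))
  byte[3]=0xE5 cont=1 payload=0x65=101: acc |= 101<<0 -> acc=101 shift=7
  byte[4]=0x89 cont=1 payload=0x09=9: acc |= 9<<7 -> acc=1253 shift=14
  byte[5]=0x18 cont=0 payload=0x18=24: acc |= 24<<14 -> acc=394469 shift=21 [end]
Varint 3: bytes[3:6] = E5 89 18 -> value 394469 (3 byte(s))
  byte[6]=0xBA cont=1 payload=0x3A=58: acc |= 58<<0 -> acc=58 shift=7
  byte[7]=0x8D cont=1 payload=0x0D=13: acc |= 13<<7 -> acc=1722 shift=14
  byte[8]=0x4B cont=0 payload=0x4B=75: acc |= 75<<14 -> acc=1230522 shift=21 [end]
Varint 4: bytes[6:9] = BA 8D 4B -> value 1230522 (3 byte(s))
  byte[9]=0x14 cont=0 payload=0x14=20: acc |= 20<<0 -> acc=20 shift=7 [end]
Varint 5: bytes[9:10] = 14 -> value 20 (1 byte(s))

Answer: 9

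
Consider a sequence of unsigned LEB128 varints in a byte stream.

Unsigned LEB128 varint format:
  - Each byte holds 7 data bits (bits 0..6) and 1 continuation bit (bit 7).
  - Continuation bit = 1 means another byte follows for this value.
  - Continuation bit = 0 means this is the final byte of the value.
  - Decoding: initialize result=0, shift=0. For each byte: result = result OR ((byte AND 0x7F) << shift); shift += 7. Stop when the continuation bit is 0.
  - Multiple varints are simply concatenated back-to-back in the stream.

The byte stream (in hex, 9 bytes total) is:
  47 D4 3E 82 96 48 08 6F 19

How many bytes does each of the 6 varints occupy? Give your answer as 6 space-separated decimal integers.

  byte[0]=0x47 cont=0 payload=0x47=71: acc |= 71<<0 -> acc=71 shift=7 [end]
Varint 1: bytes[0:1] = 47 -> value 71 (1 byte(s))
  byte[1]=0xD4 cont=1 payload=0x54=84: acc |= 84<<0 -> acc=84 shift=7
  byte[2]=0x3E cont=0 payload=0x3E=62: acc |= 62<<7 -> acc=8020 shift=14 [end]
Varint 2: bytes[1:3] = D4 3E -> value 8020 (2 byte(s))
  byte[3]=0x82 cont=1 payload=0x02=2: acc |= 2<<0 -> acc=2 shift=7
  byte[4]=0x96 cont=1 payload=0x16=22: acc |= 22<<7 -> acc=2818 shift=14
  byte[5]=0x48 cont=0 payload=0x48=72: acc |= 72<<14 -> acc=1182466 shift=21 [end]
Varint 3: bytes[3:6] = 82 96 48 -> value 1182466 (3 byte(s))
  byte[6]=0x08 cont=0 payload=0x08=8: acc |= 8<<0 -> acc=8 shift=7 [end]
Varint 4: bytes[6:7] = 08 -> value 8 (1 byte(s))
  byte[7]=0x6F cont=0 payload=0x6F=111: acc |= 111<<0 -> acc=111 shift=7 [end]
Varint 5: bytes[7:8] = 6F -> value 111 (1 byte(s))
  byte[8]=0x19 cont=0 payload=0x19=25: acc |= 25<<0 -> acc=25 shift=7 [end]
Varint 6: bytes[8:9] = 19 -> value 25 (1 byte(s))

Answer: 1 2 3 1 1 1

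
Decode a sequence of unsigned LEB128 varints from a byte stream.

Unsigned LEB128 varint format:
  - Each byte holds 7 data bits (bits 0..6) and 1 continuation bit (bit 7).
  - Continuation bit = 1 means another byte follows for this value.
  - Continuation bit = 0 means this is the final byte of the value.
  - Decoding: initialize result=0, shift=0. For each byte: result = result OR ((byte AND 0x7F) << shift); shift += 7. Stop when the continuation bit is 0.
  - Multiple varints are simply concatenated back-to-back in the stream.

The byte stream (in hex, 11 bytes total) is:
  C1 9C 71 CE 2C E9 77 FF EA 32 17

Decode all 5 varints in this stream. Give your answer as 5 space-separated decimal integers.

  byte[0]=0xC1 cont=1 payload=0x41=65: acc |= 65<<0 -> acc=65 shift=7
  byte[1]=0x9C cont=1 payload=0x1C=28: acc |= 28<<7 -> acc=3649 shift=14
  byte[2]=0x71 cont=0 payload=0x71=113: acc |= 113<<14 -> acc=1855041 shift=21 [end]
Varint 1: bytes[0:3] = C1 9C 71 -> value 1855041 (3 byte(s))
  byte[3]=0xCE cont=1 payload=0x4E=78: acc |= 78<<0 -> acc=78 shift=7
  byte[4]=0x2C cont=0 payload=0x2C=44: acc |= 44<<7 -> acc=5710 shift=14 [end]
Varint 2: bytes[3:5] = CE 2C -> value 5710 (2 byte(s))
  byte[5]=0xE9 cont=1 payload=0x69=105: acc |= 105<<0 -> acc=105 shift=7
  byte[6]=0x77 cont=0 payload=0x77=119: acc |= 119<<7 -> acc=15337 shift=14 [end]
Varint 3: bytes[5:7] = E9 77 -> value 15337 (2 byte(s))
  byte[7]=0xFF cont=1 payload=0x7F=127: acc |= 127<<0 -> acc=127 shift=7
  byte[8]=0xEA cont=1 payload=0x6A=106: acc |= 106<<7 -> acc=13695 shift=14
  byte[9]=0x32 cont=0 payload=0x32=50: acc |= 50<<14 -> acc=832895 shift=21 [end]
Varint 4: bytes[7:10] = FF EA 32 -> value 832895 (3 byte(s))
  byte[10]=0x17 cont=0 payload=0x17=23: acc |= 23<<0 -> acc=23 shift=7 [end]
Varint 5: bytes[10:11] = 17 -> value 23 (1 byte(s))

Answer: 1855041 5710 15337 832895 23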